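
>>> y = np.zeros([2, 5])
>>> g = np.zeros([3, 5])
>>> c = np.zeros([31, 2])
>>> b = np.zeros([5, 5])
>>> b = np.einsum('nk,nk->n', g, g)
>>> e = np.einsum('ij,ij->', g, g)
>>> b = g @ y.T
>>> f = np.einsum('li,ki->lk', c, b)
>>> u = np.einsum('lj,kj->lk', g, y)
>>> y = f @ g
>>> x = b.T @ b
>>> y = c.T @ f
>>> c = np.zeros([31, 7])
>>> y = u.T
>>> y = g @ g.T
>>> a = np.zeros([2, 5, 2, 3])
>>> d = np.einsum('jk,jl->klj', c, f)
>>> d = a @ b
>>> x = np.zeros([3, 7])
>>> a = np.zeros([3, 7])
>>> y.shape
(3, 3)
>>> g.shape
(3, 5)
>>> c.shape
(31, 7)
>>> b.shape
(3, 2)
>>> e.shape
()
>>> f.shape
(31, 3)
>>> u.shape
(3, 2)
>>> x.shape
(3, 7)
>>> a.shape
(3, 7)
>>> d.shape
(2, 5, 2, 2)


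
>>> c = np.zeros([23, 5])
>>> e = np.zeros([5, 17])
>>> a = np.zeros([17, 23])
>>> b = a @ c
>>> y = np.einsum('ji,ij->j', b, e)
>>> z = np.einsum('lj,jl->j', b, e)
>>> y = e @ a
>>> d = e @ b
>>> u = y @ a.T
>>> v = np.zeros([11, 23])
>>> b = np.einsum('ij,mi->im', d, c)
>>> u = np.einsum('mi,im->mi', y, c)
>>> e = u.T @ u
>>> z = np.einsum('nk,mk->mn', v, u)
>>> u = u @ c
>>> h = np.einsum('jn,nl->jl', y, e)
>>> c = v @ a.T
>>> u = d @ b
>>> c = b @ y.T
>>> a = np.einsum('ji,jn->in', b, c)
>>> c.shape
(5, 5)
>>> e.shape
(23, 23)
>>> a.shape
(23, 5)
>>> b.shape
(5, 23)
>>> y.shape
(5, 23)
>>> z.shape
(5, 11)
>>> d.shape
(5, 5)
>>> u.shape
(5, 23)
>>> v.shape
(11, 23)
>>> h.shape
(5, 23)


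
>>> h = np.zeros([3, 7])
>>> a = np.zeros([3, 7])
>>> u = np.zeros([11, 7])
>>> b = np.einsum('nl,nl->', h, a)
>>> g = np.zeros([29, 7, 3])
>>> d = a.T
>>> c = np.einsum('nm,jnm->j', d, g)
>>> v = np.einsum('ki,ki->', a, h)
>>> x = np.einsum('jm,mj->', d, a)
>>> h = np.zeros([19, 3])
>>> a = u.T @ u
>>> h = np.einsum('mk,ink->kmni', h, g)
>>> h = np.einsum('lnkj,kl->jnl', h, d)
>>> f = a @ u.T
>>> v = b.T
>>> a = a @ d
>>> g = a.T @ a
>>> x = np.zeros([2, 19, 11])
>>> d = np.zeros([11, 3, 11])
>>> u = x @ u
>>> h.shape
(29, 19, 3)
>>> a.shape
(7, 3)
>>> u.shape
(2, 19, 7)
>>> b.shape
()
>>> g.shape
(3, 3)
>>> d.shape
(11, 3, 11)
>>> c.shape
(29,)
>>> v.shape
()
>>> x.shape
(2, 19, 11)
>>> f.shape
(7, 11)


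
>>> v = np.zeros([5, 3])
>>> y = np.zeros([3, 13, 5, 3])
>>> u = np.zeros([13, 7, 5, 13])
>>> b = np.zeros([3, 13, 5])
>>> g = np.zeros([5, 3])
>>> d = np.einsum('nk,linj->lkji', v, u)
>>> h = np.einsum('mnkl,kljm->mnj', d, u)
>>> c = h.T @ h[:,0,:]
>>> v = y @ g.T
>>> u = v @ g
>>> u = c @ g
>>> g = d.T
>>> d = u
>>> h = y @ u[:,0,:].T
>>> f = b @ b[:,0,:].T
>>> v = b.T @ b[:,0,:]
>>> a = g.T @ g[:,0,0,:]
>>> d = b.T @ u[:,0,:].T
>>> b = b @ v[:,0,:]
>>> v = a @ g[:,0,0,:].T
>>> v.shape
(13, 3, 13, 7)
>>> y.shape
(3, 13, 5, 3)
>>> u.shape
(5, 3, 3)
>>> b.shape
(3, 13, 5)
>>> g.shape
(7, 13, 3, 13)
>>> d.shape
(5, 13, 5)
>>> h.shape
(3, 13, 5, 5)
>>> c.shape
(5, 3, 5)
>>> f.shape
(3, 13, 3)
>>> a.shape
(13, 3, 13, 13)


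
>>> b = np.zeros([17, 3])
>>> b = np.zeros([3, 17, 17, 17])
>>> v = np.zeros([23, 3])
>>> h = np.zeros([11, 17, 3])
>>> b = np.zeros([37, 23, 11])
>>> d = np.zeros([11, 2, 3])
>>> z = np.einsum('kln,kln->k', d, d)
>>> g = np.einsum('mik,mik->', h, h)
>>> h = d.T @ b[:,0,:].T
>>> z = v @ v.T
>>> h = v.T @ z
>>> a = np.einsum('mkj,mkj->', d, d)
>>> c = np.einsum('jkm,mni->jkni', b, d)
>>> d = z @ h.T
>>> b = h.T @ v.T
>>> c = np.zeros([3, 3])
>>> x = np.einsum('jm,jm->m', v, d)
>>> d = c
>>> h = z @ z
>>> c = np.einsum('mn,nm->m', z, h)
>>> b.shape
(23, 23)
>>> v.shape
(23, 3)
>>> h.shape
(23, 23)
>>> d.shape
(3, 3)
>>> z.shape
(23, 23)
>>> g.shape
()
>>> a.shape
()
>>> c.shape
(23,)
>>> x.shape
(3,)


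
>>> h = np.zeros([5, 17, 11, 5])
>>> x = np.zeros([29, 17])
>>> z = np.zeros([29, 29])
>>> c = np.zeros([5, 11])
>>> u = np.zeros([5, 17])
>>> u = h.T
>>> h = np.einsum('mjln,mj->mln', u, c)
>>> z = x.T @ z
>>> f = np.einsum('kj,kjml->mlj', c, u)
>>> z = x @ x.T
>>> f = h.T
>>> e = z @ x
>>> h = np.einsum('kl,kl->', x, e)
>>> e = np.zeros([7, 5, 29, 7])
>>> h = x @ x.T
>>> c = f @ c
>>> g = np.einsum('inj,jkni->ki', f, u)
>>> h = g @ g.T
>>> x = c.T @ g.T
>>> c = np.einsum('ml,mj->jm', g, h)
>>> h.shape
(11, 11)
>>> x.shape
(11, 17, 11)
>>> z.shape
(29, 29)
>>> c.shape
(11, 11)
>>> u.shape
(5, 11, 17, 5)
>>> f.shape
(5, 17, 5)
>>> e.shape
(7, 5, 29, 7)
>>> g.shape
(11, 5)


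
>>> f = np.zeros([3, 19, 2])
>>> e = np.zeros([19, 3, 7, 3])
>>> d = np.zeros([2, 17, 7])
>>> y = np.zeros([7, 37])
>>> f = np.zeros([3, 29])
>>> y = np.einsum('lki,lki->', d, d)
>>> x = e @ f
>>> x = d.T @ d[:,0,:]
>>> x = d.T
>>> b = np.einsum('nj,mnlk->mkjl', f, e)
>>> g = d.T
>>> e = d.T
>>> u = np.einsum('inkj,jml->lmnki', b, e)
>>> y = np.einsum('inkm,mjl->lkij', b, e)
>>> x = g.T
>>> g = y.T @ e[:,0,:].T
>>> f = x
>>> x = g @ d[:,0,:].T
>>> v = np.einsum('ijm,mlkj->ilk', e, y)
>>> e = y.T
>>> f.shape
(2, 17, 7)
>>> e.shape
(17, 19, 29, 2)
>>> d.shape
(2, 17, 7)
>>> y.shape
(2, 29, 19, 17)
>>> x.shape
(17, 19, 29, 2)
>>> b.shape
(19, 3, 29, 7)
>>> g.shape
(17, 19, 29, 7)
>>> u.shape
(2, 17, 3, 29, 19)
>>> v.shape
(7, 29, 19)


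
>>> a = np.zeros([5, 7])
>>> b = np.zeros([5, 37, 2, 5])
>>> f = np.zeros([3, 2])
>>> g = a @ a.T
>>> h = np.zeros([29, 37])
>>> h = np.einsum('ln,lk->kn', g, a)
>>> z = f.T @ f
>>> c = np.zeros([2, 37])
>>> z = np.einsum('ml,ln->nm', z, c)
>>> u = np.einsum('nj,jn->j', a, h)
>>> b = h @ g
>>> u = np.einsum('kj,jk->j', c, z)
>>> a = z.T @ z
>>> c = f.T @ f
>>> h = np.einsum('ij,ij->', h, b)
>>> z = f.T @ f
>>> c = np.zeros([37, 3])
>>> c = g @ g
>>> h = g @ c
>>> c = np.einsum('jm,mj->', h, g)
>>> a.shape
(2, 2)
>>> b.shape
(7, 5)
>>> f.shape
(3, 2)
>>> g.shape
(5, 5)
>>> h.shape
(5, 5)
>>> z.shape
(2, 2)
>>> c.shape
()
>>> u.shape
(37,)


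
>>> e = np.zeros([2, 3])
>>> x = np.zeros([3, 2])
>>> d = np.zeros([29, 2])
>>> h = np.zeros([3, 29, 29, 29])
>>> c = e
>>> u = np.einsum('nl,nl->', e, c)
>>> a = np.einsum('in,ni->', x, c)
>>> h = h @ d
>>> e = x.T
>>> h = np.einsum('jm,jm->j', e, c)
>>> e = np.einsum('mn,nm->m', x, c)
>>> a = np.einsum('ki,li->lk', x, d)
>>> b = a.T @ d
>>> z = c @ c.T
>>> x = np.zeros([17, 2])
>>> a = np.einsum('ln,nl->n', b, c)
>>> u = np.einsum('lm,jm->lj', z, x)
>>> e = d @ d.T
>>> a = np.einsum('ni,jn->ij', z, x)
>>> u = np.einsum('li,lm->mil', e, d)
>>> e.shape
(29, 29)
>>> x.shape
(17, 2)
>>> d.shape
(29, 2)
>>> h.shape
(2,)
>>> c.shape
(2, 3)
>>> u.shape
(2, 29, 29)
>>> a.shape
(2, 17)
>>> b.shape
(3, 2)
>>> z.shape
(2, 2)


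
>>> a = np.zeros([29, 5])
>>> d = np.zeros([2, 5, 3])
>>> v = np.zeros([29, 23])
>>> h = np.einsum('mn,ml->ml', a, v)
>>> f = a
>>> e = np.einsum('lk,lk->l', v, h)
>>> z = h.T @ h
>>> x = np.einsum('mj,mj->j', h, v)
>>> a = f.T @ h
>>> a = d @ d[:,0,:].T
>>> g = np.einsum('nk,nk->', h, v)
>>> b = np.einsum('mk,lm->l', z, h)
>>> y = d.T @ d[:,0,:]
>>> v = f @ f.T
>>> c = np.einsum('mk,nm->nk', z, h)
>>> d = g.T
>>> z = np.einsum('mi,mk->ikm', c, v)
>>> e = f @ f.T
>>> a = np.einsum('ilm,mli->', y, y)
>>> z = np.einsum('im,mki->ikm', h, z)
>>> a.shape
()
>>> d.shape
()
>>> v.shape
(29, 29)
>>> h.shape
(29, 23)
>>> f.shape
(29, 5)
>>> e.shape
(29, 29)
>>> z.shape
(29, 29, 23)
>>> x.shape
(23,)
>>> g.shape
()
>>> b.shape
(29,)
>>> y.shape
(3, 5, 3)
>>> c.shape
(29, 23)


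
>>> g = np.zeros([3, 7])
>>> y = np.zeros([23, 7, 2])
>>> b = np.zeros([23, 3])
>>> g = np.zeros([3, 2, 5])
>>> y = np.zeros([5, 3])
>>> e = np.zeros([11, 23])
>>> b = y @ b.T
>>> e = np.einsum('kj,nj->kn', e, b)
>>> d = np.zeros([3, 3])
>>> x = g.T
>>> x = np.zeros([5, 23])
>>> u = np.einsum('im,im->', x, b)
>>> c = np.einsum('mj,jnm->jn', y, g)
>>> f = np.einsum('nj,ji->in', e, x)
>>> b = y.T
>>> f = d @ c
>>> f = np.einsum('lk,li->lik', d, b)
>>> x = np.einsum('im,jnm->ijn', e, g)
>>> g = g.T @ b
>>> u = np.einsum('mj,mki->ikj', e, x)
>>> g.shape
(5, 2, 5)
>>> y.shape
(5, 3)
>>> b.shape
(3, 5)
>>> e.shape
(11, 5)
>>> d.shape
(3, 3)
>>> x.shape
(11, 3, 2)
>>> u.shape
(2, 3, 5)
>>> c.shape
(3, 2)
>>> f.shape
(3, 5, 3)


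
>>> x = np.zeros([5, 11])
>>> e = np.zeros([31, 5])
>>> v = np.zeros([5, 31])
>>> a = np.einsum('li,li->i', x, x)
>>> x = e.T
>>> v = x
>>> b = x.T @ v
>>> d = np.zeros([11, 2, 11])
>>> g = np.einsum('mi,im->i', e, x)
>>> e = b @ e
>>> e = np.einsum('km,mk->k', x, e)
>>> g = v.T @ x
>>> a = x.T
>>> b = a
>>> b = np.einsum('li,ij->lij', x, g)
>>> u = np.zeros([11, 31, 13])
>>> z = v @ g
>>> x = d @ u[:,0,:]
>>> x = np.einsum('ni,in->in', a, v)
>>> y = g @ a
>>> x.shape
(5, 31)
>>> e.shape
(5,)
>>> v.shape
(5, 31)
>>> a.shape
(31, 5)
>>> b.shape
(5, 31, 31)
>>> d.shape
(11, 2, 11)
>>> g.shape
(31, 31)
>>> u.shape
(11, 31, 13)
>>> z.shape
(5, 31)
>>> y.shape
(31, 5)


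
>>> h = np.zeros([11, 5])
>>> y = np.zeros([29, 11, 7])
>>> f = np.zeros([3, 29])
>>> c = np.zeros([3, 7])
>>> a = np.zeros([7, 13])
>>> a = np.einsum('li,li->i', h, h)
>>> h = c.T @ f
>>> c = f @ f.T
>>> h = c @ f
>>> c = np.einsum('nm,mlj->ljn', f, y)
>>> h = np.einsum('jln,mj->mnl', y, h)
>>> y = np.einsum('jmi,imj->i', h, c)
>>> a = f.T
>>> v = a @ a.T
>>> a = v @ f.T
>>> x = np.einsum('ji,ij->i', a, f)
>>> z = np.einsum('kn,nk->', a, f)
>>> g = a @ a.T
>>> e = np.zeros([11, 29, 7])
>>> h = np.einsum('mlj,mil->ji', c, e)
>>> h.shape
(3, 29)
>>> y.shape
(11,)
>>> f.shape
(3, 29)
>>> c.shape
(11, 7, 3)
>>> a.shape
(29, 3)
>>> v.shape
(29, 29)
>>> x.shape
(3,)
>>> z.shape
()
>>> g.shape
(29, 29)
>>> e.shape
(11, 29, 7)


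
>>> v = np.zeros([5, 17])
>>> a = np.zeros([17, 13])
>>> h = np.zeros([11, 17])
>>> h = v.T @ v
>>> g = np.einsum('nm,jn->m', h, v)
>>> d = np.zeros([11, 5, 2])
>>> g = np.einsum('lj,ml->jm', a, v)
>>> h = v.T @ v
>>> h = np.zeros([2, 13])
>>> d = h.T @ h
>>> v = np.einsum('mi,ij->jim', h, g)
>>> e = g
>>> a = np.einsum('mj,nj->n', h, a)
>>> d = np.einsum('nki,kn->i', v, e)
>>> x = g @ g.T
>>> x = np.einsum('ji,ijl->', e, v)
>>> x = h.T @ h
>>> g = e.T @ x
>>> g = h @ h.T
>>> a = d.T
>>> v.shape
(5, 13, 2)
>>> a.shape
(2,)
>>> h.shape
(2, 13)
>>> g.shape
(2, 2)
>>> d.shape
(2,)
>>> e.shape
(13, 5)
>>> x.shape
(13, 13)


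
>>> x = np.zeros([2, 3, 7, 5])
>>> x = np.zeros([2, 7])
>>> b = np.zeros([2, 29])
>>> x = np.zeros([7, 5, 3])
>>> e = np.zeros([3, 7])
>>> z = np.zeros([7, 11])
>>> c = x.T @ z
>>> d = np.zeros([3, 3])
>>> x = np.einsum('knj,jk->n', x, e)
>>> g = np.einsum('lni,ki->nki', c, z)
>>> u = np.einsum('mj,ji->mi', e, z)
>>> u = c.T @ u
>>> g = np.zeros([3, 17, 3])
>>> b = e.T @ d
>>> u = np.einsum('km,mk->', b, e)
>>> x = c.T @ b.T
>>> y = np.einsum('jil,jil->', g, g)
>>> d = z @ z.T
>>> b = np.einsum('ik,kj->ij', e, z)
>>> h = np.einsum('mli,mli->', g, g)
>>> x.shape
(11, 5, 7)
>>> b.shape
(3, 11)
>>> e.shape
(3, 7)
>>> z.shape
(7, 11)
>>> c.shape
(3, 5, 11)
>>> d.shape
(7, 7)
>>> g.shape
(3, 17, 3)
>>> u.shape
()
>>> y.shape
()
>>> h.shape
()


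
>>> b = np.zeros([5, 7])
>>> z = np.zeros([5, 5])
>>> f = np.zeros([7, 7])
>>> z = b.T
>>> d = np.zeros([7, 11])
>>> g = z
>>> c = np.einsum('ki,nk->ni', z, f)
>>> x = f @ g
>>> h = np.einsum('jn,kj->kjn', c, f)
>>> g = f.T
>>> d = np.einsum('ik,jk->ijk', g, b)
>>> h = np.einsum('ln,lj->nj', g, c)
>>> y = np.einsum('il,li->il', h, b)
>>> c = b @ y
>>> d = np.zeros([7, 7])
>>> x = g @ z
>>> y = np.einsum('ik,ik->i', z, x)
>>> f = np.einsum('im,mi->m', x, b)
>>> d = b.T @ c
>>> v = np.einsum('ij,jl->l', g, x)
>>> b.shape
(5, 7)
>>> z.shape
(7, 5)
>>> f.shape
(5,)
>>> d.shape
(7, 5)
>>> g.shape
(7, 7)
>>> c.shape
(5, 5)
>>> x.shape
(7, 5)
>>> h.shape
(7, 5)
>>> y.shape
(7,)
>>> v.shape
(5,)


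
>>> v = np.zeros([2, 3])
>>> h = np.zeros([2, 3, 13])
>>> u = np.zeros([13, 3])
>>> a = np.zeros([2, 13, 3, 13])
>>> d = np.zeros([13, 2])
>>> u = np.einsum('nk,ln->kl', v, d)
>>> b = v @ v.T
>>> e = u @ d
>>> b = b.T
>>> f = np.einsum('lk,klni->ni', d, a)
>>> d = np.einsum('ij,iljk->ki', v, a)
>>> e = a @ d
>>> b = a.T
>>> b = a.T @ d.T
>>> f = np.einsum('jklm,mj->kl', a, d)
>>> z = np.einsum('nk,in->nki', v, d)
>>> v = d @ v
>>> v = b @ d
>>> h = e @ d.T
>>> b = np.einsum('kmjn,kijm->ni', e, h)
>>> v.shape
(13, 3, 13, 2)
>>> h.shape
(2, 13, 3, 13)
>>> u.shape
(3, 13)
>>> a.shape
(2, 13, 3, 13)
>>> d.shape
(13, 2)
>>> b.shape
(2, 13)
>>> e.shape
(2, 13, 3, 2)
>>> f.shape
(13, 3)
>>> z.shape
(2, 3, 13)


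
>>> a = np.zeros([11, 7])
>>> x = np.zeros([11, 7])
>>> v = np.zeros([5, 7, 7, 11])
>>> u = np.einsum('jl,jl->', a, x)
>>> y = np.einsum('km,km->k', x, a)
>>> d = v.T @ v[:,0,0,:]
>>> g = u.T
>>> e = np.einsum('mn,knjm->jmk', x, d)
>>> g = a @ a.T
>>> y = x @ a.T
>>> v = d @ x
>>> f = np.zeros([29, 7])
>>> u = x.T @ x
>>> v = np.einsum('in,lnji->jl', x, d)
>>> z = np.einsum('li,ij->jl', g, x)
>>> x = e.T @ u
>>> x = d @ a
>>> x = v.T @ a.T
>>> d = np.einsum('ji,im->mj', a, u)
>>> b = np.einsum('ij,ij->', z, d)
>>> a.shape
(11, 7)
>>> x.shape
(11, 11)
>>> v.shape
(7, 11)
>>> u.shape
(7, 7)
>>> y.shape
(11, 11)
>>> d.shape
(7, 11)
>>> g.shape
(11, 11)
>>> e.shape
(7, 11, 11)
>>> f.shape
(29, 7)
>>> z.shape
(7, 11)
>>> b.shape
()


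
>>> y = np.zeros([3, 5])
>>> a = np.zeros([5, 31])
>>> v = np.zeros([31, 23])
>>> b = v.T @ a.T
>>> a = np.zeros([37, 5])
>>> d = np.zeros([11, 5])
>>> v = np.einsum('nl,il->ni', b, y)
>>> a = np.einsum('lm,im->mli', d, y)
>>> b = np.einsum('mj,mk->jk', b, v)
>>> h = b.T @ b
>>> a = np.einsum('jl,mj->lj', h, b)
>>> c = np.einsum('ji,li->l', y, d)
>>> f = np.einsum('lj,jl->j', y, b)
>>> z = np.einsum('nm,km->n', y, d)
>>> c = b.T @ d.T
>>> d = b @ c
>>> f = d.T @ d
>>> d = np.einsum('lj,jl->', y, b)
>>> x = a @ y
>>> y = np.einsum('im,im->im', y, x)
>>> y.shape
(3, 5)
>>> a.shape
(3, 3)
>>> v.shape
(23, 3)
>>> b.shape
(5, 3)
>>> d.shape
()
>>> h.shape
(3, 3)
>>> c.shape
(3, 11)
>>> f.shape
(11, 11)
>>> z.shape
(3,)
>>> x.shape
(3, 5)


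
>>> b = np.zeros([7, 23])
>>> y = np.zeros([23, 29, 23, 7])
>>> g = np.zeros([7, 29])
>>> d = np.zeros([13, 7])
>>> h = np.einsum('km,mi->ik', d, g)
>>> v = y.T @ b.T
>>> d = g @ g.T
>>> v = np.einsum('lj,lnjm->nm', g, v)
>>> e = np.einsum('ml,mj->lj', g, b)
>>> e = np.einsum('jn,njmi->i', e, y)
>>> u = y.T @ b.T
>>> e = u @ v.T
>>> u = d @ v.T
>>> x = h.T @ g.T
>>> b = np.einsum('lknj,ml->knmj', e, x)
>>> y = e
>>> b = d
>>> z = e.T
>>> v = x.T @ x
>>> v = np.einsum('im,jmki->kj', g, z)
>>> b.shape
(7, 7)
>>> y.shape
(7, 23, 29, 23)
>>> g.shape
(7, 29)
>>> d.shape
(7, 7)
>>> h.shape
(29, 13)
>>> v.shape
(23, 23)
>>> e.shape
(7, 23, 29, 23)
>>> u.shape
(7, 23)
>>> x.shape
(13, 7)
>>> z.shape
(23, 29, 23, 7)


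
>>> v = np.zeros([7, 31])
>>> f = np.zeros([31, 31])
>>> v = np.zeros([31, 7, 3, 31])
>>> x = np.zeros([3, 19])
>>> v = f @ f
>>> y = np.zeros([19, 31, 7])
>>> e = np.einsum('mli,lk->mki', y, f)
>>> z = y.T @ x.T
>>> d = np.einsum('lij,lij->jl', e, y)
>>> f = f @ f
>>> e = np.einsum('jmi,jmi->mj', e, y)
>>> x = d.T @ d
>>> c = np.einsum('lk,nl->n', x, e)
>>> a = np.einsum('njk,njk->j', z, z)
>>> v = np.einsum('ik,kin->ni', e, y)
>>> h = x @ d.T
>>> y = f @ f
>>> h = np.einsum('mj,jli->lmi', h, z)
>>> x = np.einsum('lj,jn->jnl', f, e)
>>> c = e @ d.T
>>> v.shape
(7, 31)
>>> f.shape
(31, 31)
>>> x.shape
(31, 19, 31)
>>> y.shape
(31, 31)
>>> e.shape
(31, 19)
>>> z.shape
(7, 31, 3)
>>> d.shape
(7, 19)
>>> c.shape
(31, 7)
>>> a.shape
(31,)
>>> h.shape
(31, 19, 3)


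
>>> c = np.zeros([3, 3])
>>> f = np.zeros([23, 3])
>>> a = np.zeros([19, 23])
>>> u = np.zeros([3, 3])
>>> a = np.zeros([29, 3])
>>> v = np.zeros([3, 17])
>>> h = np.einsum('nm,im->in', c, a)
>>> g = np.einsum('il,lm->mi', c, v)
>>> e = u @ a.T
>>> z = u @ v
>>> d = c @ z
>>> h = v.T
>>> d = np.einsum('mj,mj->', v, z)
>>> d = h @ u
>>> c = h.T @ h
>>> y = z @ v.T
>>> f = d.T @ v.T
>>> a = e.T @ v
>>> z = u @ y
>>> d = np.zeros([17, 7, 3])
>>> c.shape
(3, 3)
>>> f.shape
(3, 3)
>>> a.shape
(29, 17)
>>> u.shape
(3, 3)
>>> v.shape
(3, 17)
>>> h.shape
(17, 3)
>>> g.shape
(17, 3)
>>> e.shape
(3, 29)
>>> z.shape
(3, 3)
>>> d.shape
(17, 7, 3)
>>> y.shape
(3, 3)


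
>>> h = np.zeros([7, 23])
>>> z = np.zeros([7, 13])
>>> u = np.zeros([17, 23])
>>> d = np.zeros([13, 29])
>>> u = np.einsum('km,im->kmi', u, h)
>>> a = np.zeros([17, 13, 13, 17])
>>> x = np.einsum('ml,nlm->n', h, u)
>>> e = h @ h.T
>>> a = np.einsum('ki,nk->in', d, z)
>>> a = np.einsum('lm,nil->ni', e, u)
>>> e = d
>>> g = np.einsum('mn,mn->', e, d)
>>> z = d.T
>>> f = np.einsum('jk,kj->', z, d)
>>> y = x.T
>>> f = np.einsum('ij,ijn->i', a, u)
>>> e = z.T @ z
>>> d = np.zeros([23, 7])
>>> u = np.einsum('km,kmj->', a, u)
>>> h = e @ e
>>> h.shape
(13, 13)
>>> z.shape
(29, 13)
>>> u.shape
()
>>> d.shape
(23, 7)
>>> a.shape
(17, 23)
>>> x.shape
(17,)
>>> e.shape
(13, 13)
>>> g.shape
()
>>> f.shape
(17,)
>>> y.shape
(17,)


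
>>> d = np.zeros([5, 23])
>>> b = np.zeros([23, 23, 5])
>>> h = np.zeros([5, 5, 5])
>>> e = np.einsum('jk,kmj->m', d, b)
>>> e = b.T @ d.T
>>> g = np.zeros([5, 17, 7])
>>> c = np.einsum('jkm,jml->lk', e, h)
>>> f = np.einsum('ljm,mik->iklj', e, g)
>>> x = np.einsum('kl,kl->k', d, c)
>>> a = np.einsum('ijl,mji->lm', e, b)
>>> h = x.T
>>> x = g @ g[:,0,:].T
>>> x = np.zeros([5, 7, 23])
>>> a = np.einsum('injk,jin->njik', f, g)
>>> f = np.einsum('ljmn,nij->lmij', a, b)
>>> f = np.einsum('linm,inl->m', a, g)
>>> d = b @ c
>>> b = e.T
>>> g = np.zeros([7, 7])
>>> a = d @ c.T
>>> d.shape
(23, 23, 23)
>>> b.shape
(5, 23, 5)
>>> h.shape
(5,)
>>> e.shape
(5, 23, 5)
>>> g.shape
(7, 7)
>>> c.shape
(5, 23)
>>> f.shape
(23,)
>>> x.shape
(5, 7, 23)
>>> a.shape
(23, 23, 5)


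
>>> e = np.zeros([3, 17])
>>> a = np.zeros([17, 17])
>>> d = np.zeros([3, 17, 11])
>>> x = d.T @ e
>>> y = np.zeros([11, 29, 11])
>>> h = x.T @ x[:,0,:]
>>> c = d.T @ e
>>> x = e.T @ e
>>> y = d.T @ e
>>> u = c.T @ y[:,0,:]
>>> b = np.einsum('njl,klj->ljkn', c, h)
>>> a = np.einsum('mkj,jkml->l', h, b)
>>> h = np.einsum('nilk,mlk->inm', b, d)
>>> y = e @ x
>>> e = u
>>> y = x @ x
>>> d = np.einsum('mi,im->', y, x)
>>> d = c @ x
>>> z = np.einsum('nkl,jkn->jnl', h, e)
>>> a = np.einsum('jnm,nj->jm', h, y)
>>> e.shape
(17, 17, 17)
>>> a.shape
(17, 3)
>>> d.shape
(11, 17, 17)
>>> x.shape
(17, 17)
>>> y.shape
(17, 17)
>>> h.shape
(17, 17, 3)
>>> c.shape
(11, 17, 17)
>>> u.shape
(17, 17, 17)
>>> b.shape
(17, 17, 17, 11)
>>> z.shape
(17, 17, 3)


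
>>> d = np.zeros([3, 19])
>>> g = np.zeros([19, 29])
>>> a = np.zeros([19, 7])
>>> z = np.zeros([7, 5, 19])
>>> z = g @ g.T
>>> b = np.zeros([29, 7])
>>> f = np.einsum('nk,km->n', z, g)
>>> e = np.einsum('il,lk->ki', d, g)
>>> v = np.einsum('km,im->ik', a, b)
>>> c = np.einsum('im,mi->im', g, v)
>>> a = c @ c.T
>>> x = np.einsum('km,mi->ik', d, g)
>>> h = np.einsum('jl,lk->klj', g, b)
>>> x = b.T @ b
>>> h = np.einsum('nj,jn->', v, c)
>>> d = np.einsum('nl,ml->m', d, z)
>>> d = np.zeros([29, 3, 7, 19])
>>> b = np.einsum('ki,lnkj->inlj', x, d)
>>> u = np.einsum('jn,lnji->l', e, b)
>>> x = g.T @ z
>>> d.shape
(29, 3, 7, 19)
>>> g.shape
(19, 29)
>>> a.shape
(19, 19)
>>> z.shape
(19, 19)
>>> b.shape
(7, 3, 29, 19)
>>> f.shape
(19,)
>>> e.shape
(29, 3)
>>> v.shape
(29, 19)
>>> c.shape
(19, 29)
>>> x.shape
(29, 19)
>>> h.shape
()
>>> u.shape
(7,)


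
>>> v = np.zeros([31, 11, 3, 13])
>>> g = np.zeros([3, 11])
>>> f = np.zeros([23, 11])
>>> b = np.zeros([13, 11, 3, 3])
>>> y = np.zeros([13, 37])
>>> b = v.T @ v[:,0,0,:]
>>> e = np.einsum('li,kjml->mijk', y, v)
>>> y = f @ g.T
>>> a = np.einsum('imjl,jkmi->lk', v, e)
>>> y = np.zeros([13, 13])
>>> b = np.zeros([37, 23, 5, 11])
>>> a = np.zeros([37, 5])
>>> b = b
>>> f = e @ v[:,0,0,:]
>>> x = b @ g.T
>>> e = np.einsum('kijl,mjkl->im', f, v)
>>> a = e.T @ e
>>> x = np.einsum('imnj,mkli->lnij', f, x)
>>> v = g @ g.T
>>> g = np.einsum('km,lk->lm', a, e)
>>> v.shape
(3, 3)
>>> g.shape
(37, 31)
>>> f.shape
(3, 37, 11, 13)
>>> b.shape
(37, 23, 5, 11)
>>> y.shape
(13, 13)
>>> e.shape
(37, 31)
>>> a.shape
(31, 31)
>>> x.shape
(5, 11, 3, 13)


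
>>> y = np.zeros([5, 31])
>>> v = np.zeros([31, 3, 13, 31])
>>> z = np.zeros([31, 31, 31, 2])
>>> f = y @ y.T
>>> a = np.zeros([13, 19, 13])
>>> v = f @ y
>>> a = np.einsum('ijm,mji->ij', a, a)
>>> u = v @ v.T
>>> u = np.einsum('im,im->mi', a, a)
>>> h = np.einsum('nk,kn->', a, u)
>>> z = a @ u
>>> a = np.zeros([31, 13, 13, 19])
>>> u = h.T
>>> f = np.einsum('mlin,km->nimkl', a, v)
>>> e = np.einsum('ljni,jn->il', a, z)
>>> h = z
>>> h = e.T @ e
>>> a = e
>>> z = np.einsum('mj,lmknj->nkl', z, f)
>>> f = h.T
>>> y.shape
(5, 31)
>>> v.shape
(5, 31)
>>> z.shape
(5, 31, 19)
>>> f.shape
(31, 31)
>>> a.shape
(19, 31)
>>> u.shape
()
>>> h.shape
(31, 31)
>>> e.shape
(19, 31)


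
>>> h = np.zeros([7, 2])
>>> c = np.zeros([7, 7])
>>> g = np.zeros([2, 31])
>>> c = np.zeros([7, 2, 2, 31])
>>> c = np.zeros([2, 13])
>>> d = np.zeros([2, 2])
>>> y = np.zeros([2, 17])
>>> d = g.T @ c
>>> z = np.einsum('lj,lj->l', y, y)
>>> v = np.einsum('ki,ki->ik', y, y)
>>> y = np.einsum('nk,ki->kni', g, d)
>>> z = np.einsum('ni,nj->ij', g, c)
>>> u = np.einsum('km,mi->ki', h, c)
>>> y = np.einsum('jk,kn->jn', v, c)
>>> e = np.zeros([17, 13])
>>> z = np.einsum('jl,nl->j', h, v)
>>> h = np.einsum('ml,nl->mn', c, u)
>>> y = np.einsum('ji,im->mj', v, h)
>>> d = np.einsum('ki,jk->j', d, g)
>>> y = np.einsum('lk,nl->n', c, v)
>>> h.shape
(2, 7)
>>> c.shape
(2, 13)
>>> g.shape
(2, 31)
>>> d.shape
(2,)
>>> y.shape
(17,)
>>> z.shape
(7,)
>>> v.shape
(17, 2)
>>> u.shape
(7, 13)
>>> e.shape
(17, 13)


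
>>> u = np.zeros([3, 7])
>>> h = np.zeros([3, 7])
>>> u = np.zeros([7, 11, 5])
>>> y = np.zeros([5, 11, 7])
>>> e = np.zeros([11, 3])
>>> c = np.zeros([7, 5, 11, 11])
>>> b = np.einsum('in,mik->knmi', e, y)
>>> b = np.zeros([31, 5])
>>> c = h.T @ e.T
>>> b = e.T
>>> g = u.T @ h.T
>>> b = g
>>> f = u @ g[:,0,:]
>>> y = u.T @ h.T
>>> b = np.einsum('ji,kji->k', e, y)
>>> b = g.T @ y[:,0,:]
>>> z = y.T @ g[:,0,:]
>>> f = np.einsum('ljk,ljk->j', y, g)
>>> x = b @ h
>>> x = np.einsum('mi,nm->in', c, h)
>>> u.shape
(7, 11, 5)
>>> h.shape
(3, 7)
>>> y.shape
(5, 11, 3)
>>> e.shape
(11, 3)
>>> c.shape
(7, 11)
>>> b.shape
(3, 11, 3)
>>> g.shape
(5, 11, 3)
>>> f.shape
(11,)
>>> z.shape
(3, 11, 3)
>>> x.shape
(11, 3)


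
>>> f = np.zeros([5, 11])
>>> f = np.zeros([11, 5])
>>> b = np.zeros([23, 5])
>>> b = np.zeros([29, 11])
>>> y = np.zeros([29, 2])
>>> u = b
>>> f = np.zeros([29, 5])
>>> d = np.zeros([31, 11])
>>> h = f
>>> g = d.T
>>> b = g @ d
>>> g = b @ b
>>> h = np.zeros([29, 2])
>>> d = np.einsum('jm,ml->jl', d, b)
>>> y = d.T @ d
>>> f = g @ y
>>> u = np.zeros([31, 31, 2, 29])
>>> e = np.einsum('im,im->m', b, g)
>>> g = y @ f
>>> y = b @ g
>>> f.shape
(11, 11)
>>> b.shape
(11, 11)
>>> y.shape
(11, 11)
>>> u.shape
(31, 31, 2, 29)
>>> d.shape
(31, 11)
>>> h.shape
(29, 2)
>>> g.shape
(11, 11)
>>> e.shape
(11,)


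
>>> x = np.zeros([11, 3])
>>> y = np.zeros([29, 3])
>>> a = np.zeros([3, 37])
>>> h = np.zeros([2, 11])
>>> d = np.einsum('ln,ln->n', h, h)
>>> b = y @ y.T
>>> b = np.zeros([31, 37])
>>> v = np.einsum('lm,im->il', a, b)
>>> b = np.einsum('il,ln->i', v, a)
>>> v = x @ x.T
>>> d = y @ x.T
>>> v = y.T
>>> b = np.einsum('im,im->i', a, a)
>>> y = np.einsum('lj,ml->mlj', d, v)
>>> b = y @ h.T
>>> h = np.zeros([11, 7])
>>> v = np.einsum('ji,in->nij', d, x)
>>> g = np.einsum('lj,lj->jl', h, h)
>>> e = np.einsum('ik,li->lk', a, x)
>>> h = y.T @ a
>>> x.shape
(11, 3)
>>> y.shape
(3, 29, 11)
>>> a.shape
(3, 37)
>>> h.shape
(11, 29, 37)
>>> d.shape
(29, 11)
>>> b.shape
(3, 29, 2)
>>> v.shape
(3, 11, 29)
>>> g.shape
(7, 11)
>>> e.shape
(11, 37)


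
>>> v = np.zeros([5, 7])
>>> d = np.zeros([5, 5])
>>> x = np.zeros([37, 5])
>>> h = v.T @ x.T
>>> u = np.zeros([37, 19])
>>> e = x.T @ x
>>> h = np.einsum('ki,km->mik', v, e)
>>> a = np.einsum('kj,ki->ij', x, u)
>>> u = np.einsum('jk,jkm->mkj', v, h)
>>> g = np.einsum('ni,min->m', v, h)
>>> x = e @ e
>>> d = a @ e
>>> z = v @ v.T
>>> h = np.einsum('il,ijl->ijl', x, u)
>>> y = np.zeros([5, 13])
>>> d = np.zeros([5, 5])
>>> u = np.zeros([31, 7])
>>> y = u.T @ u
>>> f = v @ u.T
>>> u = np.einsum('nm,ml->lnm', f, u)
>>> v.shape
(5, 7)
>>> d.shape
(5, 5)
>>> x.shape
(5, 5)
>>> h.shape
(5, 7, 5)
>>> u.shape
(7, 5, 31)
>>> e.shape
(5, 5)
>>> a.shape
(19, 5)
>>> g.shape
(5,)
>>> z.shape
(5, 5)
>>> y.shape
(7, 7)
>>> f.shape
(5, 31)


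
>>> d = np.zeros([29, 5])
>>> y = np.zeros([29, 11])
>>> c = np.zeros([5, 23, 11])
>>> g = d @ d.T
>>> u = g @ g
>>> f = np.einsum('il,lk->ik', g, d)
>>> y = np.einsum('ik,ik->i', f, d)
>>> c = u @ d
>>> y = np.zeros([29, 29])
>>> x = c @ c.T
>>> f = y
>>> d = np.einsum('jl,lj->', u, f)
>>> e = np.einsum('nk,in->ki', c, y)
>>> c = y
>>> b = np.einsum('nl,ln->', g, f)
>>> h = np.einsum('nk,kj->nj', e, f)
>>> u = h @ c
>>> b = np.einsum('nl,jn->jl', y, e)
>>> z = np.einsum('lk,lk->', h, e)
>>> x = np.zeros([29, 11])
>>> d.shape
()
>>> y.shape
(29, 29)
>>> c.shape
(29, 29)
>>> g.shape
(29, 29)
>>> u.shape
(5, 29)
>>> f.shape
(29, 29)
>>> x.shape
(29, 11)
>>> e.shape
(5, 29)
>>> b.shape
(5, 29)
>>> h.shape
(5, 29)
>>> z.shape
()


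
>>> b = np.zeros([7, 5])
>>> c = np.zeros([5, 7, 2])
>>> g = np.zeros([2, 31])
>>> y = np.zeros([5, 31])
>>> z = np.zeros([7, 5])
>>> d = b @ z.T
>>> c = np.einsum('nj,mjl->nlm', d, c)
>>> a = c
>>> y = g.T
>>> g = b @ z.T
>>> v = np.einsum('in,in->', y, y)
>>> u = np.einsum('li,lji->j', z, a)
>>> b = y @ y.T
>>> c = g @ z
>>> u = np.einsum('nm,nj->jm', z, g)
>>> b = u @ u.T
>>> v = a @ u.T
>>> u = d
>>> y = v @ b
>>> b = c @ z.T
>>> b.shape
(7, 7)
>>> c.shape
(7, 5)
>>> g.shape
(7, 7)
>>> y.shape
(7, 2, 7)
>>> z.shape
(7, 5)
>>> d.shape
(7, 7)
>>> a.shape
(7, 2, 5)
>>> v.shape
(7, 2, 7)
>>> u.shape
(7, 7)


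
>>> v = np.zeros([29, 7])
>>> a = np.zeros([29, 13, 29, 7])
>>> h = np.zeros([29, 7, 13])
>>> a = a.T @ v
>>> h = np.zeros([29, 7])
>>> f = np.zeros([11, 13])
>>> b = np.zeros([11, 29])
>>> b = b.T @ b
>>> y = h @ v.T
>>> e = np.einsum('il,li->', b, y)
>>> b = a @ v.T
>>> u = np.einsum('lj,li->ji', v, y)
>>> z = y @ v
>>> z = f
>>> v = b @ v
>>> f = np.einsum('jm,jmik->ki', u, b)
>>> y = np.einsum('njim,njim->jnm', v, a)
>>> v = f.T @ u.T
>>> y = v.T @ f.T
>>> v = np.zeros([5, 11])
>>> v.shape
(5, 11)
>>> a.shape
(7, 29, 13, 7)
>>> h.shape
(29, 7)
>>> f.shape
(29, 13)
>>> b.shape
(7, 29, 13, 29)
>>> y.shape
(7, 29)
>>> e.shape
()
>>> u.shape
(7, 29)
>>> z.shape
(11, 13)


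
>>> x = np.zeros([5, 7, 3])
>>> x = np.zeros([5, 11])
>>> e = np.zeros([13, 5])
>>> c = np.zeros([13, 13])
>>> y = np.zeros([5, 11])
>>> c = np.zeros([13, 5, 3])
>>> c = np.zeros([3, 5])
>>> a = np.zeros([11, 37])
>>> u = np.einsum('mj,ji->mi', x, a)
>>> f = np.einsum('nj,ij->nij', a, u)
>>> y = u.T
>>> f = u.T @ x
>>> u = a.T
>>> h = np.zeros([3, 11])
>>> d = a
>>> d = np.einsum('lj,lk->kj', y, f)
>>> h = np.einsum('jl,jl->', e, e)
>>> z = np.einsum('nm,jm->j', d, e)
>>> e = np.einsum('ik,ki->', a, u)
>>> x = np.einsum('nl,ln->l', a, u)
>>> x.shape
(37,)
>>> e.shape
()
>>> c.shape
(3, 5)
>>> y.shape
(37, 5)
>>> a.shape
(11, 37)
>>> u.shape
(37, 11)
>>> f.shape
(37, 11)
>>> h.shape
()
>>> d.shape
(11, 5)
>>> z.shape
(13,)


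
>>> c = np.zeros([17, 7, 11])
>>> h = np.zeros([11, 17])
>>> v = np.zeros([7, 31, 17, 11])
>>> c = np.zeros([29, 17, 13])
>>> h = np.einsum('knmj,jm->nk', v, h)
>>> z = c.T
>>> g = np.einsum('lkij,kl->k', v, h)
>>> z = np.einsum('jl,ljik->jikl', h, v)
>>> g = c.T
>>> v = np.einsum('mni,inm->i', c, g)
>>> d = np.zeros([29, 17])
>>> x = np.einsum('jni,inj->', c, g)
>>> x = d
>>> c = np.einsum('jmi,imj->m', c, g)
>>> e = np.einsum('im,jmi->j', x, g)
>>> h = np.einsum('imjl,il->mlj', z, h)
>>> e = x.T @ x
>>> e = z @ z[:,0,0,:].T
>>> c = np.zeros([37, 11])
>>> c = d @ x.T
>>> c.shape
(29, 29)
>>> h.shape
(17, 7, 11)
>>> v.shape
(13,)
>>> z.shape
(31, 17, 11, 7)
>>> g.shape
(13, 17, 29)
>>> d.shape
(29, 17)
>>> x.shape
(29, 17)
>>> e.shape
(31, 17, 11, 31)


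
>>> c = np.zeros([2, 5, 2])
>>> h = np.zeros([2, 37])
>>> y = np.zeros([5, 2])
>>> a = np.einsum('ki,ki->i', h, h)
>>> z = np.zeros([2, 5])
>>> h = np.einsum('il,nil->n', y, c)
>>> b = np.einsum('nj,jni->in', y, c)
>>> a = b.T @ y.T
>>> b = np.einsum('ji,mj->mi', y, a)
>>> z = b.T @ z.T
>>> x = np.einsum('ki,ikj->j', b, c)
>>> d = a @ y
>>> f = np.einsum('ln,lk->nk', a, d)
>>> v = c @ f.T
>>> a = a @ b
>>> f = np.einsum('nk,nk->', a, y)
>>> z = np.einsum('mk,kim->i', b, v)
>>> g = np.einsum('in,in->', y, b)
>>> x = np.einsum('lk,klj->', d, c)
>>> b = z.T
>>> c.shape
(2, 5, 2)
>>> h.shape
(2,)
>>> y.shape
(5, 2)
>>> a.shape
(5, 2)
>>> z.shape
(5,)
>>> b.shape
(5,)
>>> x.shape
()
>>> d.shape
(5, 2)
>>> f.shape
()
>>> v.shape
(2, 5, 5)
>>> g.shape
()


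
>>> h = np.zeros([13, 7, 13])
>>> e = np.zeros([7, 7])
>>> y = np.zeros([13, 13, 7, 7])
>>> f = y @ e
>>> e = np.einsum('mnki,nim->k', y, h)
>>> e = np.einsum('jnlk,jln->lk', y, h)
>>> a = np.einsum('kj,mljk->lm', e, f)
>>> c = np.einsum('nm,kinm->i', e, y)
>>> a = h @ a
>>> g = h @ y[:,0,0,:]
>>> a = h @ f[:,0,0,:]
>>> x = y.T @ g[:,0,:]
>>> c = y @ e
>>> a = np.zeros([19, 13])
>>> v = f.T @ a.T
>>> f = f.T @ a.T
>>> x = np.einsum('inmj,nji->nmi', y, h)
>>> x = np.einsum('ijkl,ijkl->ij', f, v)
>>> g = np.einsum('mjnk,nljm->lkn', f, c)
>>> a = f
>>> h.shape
(13, 7, 13)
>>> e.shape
(7, 7)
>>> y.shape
(13, 13, 7, 7)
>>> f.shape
(7, 7, 13, 19)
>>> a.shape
(7, 7, 13, 19)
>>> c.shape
(13, 13, 7, 7)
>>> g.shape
(13, 19, 13)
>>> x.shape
(7, 7)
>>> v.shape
(7, 7, 13, 19)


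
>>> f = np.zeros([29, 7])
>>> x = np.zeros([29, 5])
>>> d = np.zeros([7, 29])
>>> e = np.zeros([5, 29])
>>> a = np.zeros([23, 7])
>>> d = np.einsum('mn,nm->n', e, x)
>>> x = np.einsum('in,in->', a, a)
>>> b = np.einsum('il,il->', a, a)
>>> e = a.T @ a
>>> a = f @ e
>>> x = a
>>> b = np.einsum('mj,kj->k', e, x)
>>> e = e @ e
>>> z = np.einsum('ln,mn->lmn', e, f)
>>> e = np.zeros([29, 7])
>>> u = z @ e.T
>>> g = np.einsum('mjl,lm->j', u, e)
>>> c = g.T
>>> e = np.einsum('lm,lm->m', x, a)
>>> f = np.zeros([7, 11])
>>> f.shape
(7, 11)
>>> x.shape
(29, 7)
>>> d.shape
(29,)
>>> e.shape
(7,)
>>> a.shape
(29, 7)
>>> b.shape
(29,)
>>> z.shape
(7, 29, 7)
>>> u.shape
(7, 29, 29)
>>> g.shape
(29,)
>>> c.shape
(29,)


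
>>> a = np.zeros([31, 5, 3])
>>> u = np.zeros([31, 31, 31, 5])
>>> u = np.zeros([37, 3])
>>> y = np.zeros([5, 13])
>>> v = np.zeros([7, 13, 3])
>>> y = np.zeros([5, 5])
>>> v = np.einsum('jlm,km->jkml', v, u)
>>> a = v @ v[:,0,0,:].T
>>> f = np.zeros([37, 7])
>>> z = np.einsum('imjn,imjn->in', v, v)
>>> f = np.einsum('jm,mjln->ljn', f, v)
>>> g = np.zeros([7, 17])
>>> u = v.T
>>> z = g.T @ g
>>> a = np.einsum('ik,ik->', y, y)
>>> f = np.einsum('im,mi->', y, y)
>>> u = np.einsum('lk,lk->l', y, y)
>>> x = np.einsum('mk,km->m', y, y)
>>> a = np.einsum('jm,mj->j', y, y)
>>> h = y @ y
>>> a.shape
(5,)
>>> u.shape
(5,)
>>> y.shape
(5, 5)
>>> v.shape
(7, 37, 3, 13)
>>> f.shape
()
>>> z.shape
(17, 17)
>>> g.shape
(7, 17)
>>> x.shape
(5,)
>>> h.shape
(5, 5)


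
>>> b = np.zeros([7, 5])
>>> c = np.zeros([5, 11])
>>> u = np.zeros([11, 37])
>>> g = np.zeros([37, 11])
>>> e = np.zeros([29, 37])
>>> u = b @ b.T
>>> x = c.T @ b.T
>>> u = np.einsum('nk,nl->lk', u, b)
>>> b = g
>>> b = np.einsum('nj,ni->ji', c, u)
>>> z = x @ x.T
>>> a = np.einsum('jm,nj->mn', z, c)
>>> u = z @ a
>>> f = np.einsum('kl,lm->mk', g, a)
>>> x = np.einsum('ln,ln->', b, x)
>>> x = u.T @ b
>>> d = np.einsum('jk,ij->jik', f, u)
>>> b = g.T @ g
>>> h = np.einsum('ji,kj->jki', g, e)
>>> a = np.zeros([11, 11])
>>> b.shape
(11, 11)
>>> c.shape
(5, 11)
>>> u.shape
(11, 5)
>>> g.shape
(37, 11)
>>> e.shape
(29, 37)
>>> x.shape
(5, 7)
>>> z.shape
(11, 11)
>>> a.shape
(11, 11)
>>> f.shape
(5, 37)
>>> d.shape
(5, 11, 37)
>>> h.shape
(37, 29, 11)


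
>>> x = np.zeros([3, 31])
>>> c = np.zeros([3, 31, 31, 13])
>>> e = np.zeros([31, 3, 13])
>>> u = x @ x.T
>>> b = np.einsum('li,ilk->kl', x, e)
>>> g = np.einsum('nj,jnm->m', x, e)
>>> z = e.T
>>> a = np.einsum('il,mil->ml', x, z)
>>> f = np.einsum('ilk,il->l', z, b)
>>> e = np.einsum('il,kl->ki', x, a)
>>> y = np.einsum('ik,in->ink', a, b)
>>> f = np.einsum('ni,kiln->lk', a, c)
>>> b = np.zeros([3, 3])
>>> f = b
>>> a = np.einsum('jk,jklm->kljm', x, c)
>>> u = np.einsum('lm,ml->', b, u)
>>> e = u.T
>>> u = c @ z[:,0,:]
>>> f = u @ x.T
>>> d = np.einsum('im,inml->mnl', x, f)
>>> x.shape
(3, 31)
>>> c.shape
(3, 31, 31, 13)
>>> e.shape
()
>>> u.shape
(3, 31, 31, 31)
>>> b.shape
(3, 3)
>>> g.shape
(13,)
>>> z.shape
(13, 3, 31)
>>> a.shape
(31, 31, 3, 13)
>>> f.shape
(3, 31, 31, 3)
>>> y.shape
(13, 3, 31)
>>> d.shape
(31, 31, 3)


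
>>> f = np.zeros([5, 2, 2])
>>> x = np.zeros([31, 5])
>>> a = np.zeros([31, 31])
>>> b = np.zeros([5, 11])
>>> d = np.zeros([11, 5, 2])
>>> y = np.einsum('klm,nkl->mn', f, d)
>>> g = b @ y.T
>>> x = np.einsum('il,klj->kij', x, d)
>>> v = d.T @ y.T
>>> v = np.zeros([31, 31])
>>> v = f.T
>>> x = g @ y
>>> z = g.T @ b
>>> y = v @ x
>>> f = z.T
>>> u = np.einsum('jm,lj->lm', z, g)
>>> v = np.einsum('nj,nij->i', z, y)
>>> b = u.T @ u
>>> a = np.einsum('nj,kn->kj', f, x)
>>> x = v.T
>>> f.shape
(11, 2)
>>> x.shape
(2,)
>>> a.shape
(5, 2)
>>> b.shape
(11, 11)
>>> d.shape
(11, 5, 2)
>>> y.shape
(2, 2, 11)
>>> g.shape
(5, 2)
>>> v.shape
(2,)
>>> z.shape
(2, 11)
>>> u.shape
(5, 11)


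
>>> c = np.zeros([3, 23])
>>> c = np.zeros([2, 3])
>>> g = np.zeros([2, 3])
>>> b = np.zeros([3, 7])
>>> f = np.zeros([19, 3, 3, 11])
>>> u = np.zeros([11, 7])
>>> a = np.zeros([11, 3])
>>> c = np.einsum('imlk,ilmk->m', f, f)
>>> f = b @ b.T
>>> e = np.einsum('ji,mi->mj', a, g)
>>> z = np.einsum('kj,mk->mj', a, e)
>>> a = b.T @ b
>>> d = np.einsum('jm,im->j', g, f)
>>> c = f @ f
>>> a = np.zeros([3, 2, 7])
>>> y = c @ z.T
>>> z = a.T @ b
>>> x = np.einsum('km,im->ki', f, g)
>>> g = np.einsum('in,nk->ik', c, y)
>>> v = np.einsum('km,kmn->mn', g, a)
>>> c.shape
(3, 3)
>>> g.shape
(3, 2)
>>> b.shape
(3, 7)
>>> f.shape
(3, 3)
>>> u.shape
(11, 7)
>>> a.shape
(3, 2, 7)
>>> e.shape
(2, 11)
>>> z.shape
(7, 2, 7)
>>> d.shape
(2,)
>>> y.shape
(3, 2)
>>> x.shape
(3, 2)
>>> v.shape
(2, 7)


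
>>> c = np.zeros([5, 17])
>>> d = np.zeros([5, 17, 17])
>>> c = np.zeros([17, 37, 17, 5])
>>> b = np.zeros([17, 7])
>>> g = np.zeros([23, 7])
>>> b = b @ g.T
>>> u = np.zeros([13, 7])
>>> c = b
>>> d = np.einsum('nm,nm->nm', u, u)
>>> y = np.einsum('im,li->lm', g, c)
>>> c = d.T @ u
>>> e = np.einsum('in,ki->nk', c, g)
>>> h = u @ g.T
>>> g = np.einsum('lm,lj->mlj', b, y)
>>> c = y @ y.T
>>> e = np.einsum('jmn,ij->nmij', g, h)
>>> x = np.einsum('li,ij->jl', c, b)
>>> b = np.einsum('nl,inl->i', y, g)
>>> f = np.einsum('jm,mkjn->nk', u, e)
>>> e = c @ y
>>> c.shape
(17, 17)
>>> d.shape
(13, 7)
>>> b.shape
(23,)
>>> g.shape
(23, 17, 7)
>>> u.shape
(13, 7)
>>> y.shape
(17, 7)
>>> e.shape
(17, 7)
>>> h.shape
(13, 23)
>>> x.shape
(23, 17)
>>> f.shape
(23, 17)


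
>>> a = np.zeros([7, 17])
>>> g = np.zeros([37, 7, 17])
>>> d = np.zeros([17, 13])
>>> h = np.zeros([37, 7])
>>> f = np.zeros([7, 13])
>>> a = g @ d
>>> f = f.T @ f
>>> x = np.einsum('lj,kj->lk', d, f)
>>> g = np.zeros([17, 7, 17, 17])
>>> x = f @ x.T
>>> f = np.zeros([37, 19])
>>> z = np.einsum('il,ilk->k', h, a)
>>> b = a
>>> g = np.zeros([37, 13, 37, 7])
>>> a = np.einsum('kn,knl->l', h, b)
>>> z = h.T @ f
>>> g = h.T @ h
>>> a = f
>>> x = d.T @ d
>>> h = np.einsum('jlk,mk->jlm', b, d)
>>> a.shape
(37, 19)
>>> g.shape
(7, 7)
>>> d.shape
(17, 13)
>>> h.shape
(37, 7, 17)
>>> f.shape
(37, 19)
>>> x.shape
(13, 13)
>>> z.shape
(7, 19)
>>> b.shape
(37, 7, 13)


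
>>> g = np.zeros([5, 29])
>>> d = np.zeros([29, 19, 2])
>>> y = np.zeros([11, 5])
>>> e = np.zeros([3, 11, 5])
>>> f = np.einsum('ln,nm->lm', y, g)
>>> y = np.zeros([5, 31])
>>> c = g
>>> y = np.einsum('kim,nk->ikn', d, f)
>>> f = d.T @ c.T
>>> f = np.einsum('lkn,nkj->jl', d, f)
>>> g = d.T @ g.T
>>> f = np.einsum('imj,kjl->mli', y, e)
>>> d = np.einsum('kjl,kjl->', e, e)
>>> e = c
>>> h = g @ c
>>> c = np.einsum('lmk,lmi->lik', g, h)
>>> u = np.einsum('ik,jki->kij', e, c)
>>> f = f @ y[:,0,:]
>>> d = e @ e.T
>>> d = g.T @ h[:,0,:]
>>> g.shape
(2, 19, 5)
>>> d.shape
(5, 19, 29)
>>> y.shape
(19, 29, 11)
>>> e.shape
(5, 29)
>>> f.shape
(29, 5, 11)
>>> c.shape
(2, 29, 5)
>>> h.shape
(2, 19, 29)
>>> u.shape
(29, 5, 2)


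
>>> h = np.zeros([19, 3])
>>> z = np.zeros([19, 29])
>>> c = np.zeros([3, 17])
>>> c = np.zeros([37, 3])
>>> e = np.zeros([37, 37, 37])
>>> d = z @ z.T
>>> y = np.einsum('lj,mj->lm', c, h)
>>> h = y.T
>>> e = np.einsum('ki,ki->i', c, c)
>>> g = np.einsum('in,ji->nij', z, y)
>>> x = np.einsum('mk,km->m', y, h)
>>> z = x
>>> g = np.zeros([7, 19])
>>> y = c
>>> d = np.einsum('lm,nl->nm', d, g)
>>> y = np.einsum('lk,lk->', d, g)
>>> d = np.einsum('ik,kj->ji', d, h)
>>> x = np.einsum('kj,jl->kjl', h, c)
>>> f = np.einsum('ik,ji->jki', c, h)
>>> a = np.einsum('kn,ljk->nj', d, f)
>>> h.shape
(19, 37)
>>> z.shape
(37,)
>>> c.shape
(37, 3)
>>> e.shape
(3,)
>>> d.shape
(37, 7)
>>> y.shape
()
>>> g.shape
(7, 19)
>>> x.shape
(19, 37, 3)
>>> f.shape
(19, 3, 37)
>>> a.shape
(7, 3)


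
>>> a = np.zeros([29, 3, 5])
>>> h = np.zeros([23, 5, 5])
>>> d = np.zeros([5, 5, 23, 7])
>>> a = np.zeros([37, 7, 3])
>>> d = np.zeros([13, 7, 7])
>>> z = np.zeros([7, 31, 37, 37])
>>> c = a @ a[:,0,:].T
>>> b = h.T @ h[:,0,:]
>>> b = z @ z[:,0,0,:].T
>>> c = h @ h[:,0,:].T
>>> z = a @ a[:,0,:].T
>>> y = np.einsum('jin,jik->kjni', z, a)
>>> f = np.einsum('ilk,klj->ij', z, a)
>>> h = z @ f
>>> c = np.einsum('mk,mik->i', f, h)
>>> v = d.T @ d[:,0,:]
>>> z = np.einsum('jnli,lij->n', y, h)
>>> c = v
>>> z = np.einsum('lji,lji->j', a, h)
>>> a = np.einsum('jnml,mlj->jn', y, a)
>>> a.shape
(3, 37)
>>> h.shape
(37, 7, 3)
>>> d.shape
(13, 7, 7)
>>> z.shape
(7,)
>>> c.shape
(7, 7, 7)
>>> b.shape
(7, 31, 37, 7)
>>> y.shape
(3, 37, 37, 7)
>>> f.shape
(37, 3)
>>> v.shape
(7, 7, 7)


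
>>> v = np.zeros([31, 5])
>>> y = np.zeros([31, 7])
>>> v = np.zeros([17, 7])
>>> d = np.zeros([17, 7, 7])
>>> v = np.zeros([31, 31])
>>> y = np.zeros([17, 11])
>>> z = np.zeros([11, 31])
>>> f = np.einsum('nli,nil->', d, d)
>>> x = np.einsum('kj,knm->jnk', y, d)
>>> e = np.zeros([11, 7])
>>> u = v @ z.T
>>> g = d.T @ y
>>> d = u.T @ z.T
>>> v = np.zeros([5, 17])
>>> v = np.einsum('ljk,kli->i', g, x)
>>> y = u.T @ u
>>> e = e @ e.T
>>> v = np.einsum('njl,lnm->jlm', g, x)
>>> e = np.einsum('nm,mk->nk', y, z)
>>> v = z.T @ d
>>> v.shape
(31, 11)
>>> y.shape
(11, 11)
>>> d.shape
(11, 11)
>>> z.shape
(11, 31)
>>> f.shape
()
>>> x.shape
(11, 7, 17)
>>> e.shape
(11, 31)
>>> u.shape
(31, 11)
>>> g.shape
(7, 7, 11)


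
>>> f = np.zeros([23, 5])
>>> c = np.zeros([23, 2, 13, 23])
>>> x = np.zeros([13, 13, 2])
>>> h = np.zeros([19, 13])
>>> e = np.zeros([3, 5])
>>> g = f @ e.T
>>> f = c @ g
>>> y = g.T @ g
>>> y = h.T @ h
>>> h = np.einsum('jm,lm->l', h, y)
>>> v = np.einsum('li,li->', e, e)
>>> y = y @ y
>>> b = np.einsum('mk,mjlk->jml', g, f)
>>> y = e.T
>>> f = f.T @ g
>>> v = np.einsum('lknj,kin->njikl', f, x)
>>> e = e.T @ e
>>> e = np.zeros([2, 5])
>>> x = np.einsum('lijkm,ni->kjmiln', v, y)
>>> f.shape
(3, 13, 2, 3)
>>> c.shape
(23, 2, 13, 23)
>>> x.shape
(13, 13, 3, 3, 2, 5)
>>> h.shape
(13,)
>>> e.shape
(2, 5)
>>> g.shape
(23, 3)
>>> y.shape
(5, 3)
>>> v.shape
(2, 3, 13, 13, 3)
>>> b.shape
(2, 23, 13)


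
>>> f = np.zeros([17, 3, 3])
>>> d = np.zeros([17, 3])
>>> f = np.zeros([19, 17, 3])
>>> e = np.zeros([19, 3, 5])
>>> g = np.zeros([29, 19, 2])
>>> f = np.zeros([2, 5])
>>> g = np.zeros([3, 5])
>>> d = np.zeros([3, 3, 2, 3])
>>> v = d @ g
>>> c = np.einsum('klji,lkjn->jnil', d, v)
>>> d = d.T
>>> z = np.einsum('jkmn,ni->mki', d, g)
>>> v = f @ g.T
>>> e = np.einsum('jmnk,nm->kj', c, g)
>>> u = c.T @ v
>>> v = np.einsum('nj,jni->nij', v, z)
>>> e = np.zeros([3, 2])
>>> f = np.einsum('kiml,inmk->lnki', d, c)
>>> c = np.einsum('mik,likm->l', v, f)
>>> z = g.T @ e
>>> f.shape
(3, 5, 3, 2)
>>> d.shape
(3, 2, 3, 3)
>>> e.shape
(3, 2)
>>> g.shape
(3, 5)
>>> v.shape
(2, 5, 3)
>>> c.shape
(3,)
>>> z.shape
(5, 2)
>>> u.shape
(3, 3, 5, 3)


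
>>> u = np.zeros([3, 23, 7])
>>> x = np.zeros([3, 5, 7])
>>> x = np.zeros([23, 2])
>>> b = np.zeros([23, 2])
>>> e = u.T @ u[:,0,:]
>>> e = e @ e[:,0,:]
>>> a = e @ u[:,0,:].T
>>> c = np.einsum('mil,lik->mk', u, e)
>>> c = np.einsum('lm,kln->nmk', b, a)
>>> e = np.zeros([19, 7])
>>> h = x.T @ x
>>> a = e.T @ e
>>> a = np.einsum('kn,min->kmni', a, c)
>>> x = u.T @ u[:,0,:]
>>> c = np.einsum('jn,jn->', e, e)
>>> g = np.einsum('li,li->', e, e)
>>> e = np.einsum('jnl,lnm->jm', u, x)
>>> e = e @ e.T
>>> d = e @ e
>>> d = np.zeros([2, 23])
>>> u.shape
(3, 23, 7)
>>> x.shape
(7, 23, 7)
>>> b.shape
(23, 2)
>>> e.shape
(3, 3)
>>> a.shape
(7, 3, 7, 2)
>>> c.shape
()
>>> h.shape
(2, 2)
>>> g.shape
()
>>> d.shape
(2, 23)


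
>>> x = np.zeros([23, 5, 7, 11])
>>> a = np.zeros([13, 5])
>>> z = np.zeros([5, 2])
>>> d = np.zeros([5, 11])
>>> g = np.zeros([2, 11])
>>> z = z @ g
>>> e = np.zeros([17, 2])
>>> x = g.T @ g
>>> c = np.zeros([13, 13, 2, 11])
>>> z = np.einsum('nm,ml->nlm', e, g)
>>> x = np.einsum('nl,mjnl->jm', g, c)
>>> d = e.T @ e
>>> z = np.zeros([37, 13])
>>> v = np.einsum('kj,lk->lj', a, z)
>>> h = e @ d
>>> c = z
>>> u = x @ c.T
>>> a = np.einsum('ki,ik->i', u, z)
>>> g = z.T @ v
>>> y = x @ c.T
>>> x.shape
(13, 13)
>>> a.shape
(37,)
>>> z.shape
(37, 13)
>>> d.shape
(2, 2)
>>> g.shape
(13, 5)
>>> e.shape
(17, 2)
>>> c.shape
(37, 13)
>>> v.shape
(37, 5)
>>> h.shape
(17, 2)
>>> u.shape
(13, 37)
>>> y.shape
(13, 37)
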